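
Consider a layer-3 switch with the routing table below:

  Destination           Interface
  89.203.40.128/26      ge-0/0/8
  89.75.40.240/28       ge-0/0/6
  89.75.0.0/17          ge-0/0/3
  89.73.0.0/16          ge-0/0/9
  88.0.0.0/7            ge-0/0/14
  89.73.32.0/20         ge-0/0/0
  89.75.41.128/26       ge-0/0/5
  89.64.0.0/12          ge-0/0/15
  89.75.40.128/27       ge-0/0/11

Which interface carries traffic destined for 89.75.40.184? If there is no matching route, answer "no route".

Routes whose prefix contains 89.75.40.184:
  88.0.0.0/7 (88.0.0.0 - 89.255.255.255) -> ge-0/0/14
  89.64.0.0/12 (89.64.0.0 - 89.79.255.255) -> ge-0/0/15
  89.75.0.0/17 (89.75.0.0 - 89.75.127.255) -> ge-0/0/3
More-specific entries that do NOT match:
  89.75.40.240/28 (89.75.40.240 - 89.75.40.255) does not contain 89.75.40.184
  89.75.40.128/27 (89.75.40.128 - 89.75.40.159) does not contain 89.75.40.184
  89.203.40.128/26 (89.203.40.128 - 89.203.40.191) does not contain 89.75.40.184
  89.75.41.128/26 (89.75.41.128 - 89.75.41.191) does not contain 89.75.40.184
  89.73.32.0/20 (89.73.32.0 - 89.73.47.255) does not contain 89.75.40.184
Longest matching prefix is /17 -> interface ge-0/0/3.

ge-0/0/3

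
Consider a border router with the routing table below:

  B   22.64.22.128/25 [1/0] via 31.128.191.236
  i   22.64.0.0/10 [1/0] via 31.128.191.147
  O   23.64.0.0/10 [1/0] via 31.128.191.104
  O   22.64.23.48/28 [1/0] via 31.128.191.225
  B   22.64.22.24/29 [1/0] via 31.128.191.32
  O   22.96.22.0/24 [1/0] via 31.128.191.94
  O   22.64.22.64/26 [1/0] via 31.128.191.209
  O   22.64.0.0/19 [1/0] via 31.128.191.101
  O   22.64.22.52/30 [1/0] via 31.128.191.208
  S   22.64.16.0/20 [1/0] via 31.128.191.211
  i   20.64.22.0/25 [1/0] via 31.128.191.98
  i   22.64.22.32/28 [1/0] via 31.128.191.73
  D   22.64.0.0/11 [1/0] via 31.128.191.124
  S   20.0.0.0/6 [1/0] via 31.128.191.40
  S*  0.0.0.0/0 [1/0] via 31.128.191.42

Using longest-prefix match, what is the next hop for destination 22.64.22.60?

Routes whose prefix contains 22.64.22.60:
  0.0.0.0/0 (default, matches everything) -> 31.128.191.42
  20.0.0.0/6 (20.0.0.0 - 23.255.255.255) -> 31.128.191.40
  22.64.0.0/10 (22.64.0.0 - 22.127.255.255) -> 31.128.191.147
  22.64.0.0/11 (22.64.0.0 - 22.95.255.255) -> 31.128.191.124
  22.64.0.0/19 (22.64.0.0 - 22.64.31.255) -> 31.128.191.101
  22.64.16.0/20 (22.64.16.0 - 22.64.31.255) -> 31.128.191.211
More-specific entries that do NOT match:
  22.64.22.52/30 (22.64.22.52 - 22.64.22.55) does not contain 22.64.22.60
  22.64.22.24/29 (22.64.22.24 - 22.64.22.31) does not contain 22.64.22.60
  22.64.23.48/28 (22.64.23.48 - 22.64.23.63) does not contain 22.64.22.60
  22.64.22.32/28 (22.64.22.32 - 22.64.22.47) does not contain 22.64.22.60
  22.64.22.64/26 (22.64.22.64 - 22.64.22.127) does not contain 22.64.22.60
  22.64.22.128/25 (22.64.22.128 - 22.64.22.255) does not contain 22.64.22.60
  20.64.22.0/25 (20.64.22.0 - 20.64.22.127) does not contain 22.64.22.60
  22.96.22.0/24 (22.96.22.0 - 22.96.22.255) does not contain 22.64.22.60
Longest matching prefix is /20 -> next hop 31.128.191.211.

31.128.191.211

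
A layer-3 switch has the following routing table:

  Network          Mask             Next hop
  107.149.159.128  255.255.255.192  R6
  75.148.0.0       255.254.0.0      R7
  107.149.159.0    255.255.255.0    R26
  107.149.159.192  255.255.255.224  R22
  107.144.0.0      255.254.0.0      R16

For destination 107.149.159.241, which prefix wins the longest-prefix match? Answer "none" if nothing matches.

107.149.159.0/24

Entries matching 107.149.159.241:
  107.149.159.0/24 (107.149.159.0 - 107.149.159.255)
Most specific is 107.149.159.0/24.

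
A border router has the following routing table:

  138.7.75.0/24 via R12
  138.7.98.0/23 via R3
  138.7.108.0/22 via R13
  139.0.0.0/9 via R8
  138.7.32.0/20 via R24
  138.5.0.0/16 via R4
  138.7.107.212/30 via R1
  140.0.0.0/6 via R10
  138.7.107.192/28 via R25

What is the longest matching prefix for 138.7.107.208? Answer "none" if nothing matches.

none

138.7.107.208 is outside every listed prefix and there is no default route.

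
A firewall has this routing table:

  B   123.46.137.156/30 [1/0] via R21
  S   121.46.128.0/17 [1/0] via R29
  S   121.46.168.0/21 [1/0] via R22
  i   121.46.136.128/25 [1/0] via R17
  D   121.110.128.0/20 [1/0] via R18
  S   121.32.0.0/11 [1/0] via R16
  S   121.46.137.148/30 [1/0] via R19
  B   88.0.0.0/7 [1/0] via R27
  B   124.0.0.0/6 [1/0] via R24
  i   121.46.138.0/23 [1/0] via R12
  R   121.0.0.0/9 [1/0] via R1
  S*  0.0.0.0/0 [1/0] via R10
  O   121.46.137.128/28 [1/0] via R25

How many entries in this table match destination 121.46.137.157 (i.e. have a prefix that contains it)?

4

Prefixes containing 121.46.137.157:
  0.0.0.0/0 (default, matches everything)
  121.0.0.0/9 (121.0.0.0 - 121.127.255.255)
  121.32.0.0/11 (121.32.0.0 - 121.63.255.255)
  121.46.128.0/17 (121.46.128.0 - 121.46.255.255)
Total matching entries: 4.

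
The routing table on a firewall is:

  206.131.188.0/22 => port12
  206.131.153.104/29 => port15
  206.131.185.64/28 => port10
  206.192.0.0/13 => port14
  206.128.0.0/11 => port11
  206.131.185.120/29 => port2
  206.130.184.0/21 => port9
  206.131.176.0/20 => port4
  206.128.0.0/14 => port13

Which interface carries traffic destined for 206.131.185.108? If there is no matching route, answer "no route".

port4

Routes whose prefix contains 206.131.185.108:
  206.128.0.0/11 (206.128.0.0 - 206.159.255.255) -> port11
  206.128.0.0/14 (206.128.0.0 - 206.131.255.255) -> port13
  206.131.176.0/20 (206.131.176.0 - 206.131.191.255) -> port4
More-specific entries that do NOT match:
  206.131.153.104/29 (206.131.153.104 - 206.131.153.111) does not contain 206.131.185.108
  206.131.185.120/29 (206.131.185.120 - 206.131.185.127) does not contain 206.131.185.108
  206.131.185.64/28 (206.131.185.64 - 206.131.185.79) does not contain 206.131.185.108
  206.131.188.0/22 (206.131.188.0 - 206.131.191.255) does not contain 206.131.185.108
  206.130.184.0/21 (206.130.184.0 - 206.130.191.255) does not contain 206.131.185.108
Longest matching prefix is /20 -> interface port4.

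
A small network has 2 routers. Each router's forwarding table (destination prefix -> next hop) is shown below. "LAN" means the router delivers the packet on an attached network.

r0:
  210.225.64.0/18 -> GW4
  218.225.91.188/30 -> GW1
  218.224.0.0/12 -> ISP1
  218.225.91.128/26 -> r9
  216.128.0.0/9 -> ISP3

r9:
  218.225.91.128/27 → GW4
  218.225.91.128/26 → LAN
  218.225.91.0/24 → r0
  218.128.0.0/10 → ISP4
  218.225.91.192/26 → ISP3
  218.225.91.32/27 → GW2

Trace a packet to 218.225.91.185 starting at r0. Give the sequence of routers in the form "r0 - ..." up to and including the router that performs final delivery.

r0 - r9

At r0: longest match for 218.225.91.185 is 218.225.91.128/26 -> r9
At r9: longest match for 218.225.91.185 is 218.225.91.128/26 -> LAN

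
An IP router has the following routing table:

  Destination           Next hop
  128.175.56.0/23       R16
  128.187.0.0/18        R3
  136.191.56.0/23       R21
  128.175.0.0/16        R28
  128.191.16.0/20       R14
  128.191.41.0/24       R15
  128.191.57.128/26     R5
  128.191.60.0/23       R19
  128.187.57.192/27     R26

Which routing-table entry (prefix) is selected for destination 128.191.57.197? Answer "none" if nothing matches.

128.191.57.197 is outside every listed prefix and there is no default route.

none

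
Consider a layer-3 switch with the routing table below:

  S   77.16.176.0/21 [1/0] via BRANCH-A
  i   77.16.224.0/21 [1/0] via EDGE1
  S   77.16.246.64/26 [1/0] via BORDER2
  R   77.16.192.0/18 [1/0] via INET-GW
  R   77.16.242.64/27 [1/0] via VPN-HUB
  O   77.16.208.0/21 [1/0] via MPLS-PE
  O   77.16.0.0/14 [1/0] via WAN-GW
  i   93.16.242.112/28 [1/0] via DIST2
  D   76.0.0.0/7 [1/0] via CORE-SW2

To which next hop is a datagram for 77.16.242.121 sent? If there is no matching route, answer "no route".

INET-GW

Routes whose prefix contains 77.16.242.121:
  76.0.0.0/7 (76.0.0.0 - 77.255.255.255) -> CORE-SW2
  77.16.0.0/14 (77.16.0.0 - 77.19.255.255) -> WAN-GW
  77.16.192.0/18 (77.16.192.0 - 77.16.255.255) -> INET-GW
More-specific entries that do NOT match:
  93.16.242.112/28 (93.16.242.112 - 93.16.242.127) does not contain 77.16.242.121
  77.16.242.64/27 (77.16.242.64 - 77.16.242.95) does not contain 77.16.242.121
  77.16.246.64/26 (77.16.246.64 - 77.16.246.127) does not contain 77.16.242.121
  77.16.176.0/21 (77.16.176.0 - 77.16.183.255) does not contain 77.16.242.121
  77.16.224.0/21 (77.16.224.0 - 77.16.231.255) does not contain 77.16.242.121
  77.16.208.0/21 (77.16.208.0 - 77.16.215.255) does not contain 77.16.242.121
Longest matching prefix is /18 -> next hop INET-GW.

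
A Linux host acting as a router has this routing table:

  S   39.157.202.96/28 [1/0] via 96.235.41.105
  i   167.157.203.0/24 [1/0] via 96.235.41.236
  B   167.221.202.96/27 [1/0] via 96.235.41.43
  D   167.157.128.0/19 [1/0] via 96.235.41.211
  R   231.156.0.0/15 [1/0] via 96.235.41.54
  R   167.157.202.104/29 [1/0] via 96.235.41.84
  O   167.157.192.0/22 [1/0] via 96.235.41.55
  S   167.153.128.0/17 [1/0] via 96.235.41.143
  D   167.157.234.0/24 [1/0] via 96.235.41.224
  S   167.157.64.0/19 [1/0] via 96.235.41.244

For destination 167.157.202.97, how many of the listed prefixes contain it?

No listed prefix contains 167.157.202.97.
Total matching entries: 0.

0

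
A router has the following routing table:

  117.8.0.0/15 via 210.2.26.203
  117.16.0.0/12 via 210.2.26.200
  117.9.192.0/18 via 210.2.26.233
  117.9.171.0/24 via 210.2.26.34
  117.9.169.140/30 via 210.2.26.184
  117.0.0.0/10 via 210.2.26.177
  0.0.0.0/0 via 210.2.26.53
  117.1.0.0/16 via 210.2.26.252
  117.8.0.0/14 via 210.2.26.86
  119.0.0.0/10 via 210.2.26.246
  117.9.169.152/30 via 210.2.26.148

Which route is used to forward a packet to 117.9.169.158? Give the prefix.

117.8.0.0/15

Entries matching 117.9.169.158:
  0.0.0.0/0 (default, matches everything)
  117.0.0.0/10 (117.0.0.0 - 117.63.255.255)
  117.8.0.0/14 (117.8.0.0 - 117.11.255.255)
  117.8.0.0/15 (117.8.0.0 - 117.9.255.255)
Most specific is 117.8.0.0/15.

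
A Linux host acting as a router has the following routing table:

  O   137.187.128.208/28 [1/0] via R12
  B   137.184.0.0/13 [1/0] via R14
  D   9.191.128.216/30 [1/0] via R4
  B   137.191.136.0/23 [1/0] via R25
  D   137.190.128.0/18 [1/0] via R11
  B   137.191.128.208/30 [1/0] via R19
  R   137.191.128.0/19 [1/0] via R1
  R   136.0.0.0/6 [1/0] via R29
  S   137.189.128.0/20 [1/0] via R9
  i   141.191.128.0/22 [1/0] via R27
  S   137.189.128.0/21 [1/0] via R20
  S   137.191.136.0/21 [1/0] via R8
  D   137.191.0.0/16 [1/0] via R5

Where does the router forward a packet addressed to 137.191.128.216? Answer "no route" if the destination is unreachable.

R1

Routes whose prefix contains 137.191.128.216:
  136.0.0.0/6 (136.0.0.0 - 139.255.255.255) -> R29
  137.184.0.0/13 (137.184.0.0 - 137.191.255.255) -> R14
  137.191.0.0/16 (137.191.0.0 - 137.191.255.255) -> R5
  137.191.128.0/19 (137.191.128.0 - 137.191.159.255) -> R1
More-specific entries that do NOT match:
  9.191.128.216/30 (9.191.128.216 - 9.191.128.219) does not contain 137.191.128.216
  137.191.128.208/30 (137.191.128.208 - 137.191.128.211) does not contain 137.191.128.216
  137.187.128.208/28 (137.187.128.208 - 137.187.128.223) does not contain 137.191.128.216
  137.191.136.0/23 (137.191.136.0 - 137.191.137.255) does not contain 137.191.128.216
  141.191.128.0/22 (141.191.128.0 - 141.191.131.255) does not contain 137.191.128.216
  137.189.128.0/21 (137.189.128.0 - 137.189.135.255) does not contain 137.191.128.216
  137.191.136.0/21 (137.191.136.0 - 137.191.143.255) does not contain 137.191.128.216
  137.189.128.0/20 (137.189.128.0 - 137.189.143.255) does not contain 137.191.128.216
Longest matching prefix is /19 -> next hop R1.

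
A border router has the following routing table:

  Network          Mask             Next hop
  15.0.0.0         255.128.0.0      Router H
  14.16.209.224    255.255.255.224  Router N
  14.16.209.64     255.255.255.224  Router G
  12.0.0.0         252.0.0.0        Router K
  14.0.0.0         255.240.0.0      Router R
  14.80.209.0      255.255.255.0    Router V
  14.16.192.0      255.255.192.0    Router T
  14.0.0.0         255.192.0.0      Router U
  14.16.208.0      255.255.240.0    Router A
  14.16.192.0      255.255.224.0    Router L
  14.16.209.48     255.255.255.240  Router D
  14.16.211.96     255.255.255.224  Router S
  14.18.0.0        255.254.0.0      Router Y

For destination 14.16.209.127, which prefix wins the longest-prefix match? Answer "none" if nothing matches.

14.16.208.0/20

Entries matching 14.16.209.127:
  12.0.0.0/6 (12.0.0.0 - 15.255.255.255)
  14.0.0.0/10 (14.0.0.0 - 14.63.255.255)
  14.16.192.0/18 (14.16.192.0 - 14.16.255.255)
  14.16.192.0/19 (14.16.192.0 - 14.16.223.255)
  14.16.208.0/20 (14.16.208.0 - 14.16.223.255)
Most specific is 14.16.208.0/20.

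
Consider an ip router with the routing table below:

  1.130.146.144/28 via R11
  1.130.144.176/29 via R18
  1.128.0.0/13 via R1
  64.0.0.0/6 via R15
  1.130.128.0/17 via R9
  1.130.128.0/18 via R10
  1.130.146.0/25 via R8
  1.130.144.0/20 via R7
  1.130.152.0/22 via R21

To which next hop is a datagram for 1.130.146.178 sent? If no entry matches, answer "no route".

Routes whose prefix contains 1.130.146.178:
  1.128.0.0/13 (1.128.0.0 - 1.135.255.255) -> R1
  1.130.128.0/17 (1.130.128.0 - 1.130.255.255) -> R9
  1.130.128.0/18 (1.130.128.0 - 1.130.191.255) -> R10
  1.130.144.0/20 (1.130.144.0 - 1.130.159.255) -> R7
More-specific entries that do NOT match:
  1.130.144.176/29 (1.130.144.176 - 1.130.144.183) does not contain 1.130.146.178
  1.130.146.144/28 (1.130.146.144 - 1.130.146.159) does not contain 1.130.146.178
  1.130.146.0/25 (1.130.146.0 - 1.130.146.127) does not contain 1.130.146.178
  1.130.152.0/22 (1.130.152.0 - 1.130.155.255) does not contain 1.130.146.178
Longest matching prefix is /20 -> next hop R7.

R7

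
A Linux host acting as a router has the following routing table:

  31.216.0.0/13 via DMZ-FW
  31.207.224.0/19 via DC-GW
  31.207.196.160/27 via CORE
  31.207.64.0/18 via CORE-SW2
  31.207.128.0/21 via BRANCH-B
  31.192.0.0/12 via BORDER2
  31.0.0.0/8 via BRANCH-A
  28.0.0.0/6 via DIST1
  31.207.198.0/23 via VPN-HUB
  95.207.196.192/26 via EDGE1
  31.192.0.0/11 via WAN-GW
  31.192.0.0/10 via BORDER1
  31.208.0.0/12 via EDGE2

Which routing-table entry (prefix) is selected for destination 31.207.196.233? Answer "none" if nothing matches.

31.192.0.0/12

Entries matching 31.207.196.233:
  28.0.0.0/6 (28.0.0.0 - 31.255.255.255)
  31.0.0.0/8 (31.0.0.0 - 31.255.255.255)
  31.192.0.0/10 (31.192.0.0 - 31.255.255.255)
  31.192.0.0/11 (31.192.0.0 - 31.223.255.255)
  31.192.0.0/12 (31.192.0.0 - 31.207.255.255)
Most specific is 31.192.0.0/12.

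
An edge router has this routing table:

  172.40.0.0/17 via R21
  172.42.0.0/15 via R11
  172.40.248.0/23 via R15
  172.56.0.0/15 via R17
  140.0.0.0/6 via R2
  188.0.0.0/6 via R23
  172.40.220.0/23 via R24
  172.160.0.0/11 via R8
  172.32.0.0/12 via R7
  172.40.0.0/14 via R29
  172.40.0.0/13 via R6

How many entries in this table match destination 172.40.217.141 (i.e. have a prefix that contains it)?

3

Prefixes containing 172.40.217.141:
  172.32.0.0/12 (172.32.0.0 - 172.47.255.255)
  172.40.0.0/13 (172.40.0.0 - 172.47.255.255)
  172.40.0.0/14 (172.40.0.0 - 172.43.255.255)
Total matching entries: 3.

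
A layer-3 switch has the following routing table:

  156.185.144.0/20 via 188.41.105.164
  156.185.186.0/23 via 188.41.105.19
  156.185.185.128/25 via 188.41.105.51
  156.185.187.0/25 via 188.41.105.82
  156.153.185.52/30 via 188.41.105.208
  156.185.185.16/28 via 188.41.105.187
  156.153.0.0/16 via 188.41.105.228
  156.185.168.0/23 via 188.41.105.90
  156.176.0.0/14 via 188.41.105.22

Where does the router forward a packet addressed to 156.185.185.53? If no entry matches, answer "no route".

No entry's prefix contains 156.185.185.53; there is no default route.

no route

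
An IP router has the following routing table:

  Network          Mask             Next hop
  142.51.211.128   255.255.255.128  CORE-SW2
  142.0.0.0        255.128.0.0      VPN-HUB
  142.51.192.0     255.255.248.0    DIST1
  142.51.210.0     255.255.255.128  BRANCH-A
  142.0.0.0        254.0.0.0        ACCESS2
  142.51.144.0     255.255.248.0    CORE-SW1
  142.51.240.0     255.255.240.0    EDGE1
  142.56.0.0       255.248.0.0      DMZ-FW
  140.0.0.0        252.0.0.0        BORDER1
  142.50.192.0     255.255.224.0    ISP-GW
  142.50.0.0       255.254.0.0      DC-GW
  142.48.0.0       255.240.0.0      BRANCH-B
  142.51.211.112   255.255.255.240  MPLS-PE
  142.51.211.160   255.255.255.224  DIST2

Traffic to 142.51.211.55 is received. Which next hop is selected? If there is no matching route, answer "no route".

Routes whose prefix contains 142.51.211.55:
  140.0.0.0/6 (140.0.0.0 - 143.255.255.255) -> BORDER1
  142.0.0.0/7 (142.0.0.0 - 143.255.255.255) -> ACCESS2
  142.0.0.0/9 (142.0.0.0 - 142.127.255.255) -> VPN-HUB
  142.48.0.0/12 (142.48.0.0 - 142.63.255.255) -> BRANCH-B
  142.50.0.0/15 (142.50.0.0 - 142.51.255.255) -> DC-GW
More-specific entries that do NOT match:
  142.51.211.112/28 (142.51.211.112 - 142.51.211.127) does not contain 142.51.211.55
  142.51.211.160/27 (142.51.211.160 - 142.51.211.191) does not contain 142.51.211.55
  142.51.211.128/25 (142.51.211.128 - 142.51.211.255) does not contain 142.51.211.55
  142.51.210.0/25 (142.51.210.0 - 142.51.210.127) does not contain 142.51.211.55
  142.51.192.0/21 (142.51.192.0 - 142.51.199.255) does not contain 142.51.211.55
  142.51.144.0/21 (142.51.144.0 - 142.51.151.255) does not contain 142.51.211.55
  142.51.240.0/20 (142.51.240.0 - 142.51.255.255) does not contain 142.51.211.55
  142.50.192.0/19 (142.50.192.0 - 142.50.223.255) does not contain 142.51.211.55
Longest matching prefix is /15 -> next hop DC-GW.

DC-GW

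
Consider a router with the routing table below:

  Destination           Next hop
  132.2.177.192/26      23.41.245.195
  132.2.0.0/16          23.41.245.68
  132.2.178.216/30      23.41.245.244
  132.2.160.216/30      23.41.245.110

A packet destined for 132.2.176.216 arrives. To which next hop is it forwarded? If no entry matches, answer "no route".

23.41.245.68

Routes whose prefix contains 132.2.176.216:
  132.2.0.0/16 (132.2.0.0 - 132.2.255.255) -> 23.41.245.68
More-specific entries that do NOT match:
  132.2.178.216/30 (132.2.178.216 - 132.2.178.219) does not contain 132.2.176.216
  132.2.160.216/30 (132.2.160.216 - 132.2.160.219) does not contain 132.2.176.216
  132.2.177.192/26 (132.2.177.192 - 132.2.177.255) does not contain 132.2.176.216
Longest matching prefix is /16 -> next hop 23.41.245.68.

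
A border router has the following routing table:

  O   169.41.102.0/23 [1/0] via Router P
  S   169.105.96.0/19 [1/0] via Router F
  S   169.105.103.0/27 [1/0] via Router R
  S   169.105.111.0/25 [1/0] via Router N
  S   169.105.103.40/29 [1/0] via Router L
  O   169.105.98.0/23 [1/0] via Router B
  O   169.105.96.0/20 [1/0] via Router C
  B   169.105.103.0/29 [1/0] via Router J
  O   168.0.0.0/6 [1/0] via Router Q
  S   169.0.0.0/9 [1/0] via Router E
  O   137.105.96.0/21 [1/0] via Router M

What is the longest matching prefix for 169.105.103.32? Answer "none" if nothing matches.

Entries matching 169.105.103.32:
  168.0.0.0/6 (168.0.0.0 - 171.255.255.255)
  169.0.0.0/9 (169.0.0.0 - 169.127.255.255)
  169.105.96.0/19 (169.105.96.0 - 169.105.127.255)
  169.105.96.0/20 (169.105.96.0 - 169.105.111.255)
Most specific is 169.105.96.0/20.

169.105.96.0/20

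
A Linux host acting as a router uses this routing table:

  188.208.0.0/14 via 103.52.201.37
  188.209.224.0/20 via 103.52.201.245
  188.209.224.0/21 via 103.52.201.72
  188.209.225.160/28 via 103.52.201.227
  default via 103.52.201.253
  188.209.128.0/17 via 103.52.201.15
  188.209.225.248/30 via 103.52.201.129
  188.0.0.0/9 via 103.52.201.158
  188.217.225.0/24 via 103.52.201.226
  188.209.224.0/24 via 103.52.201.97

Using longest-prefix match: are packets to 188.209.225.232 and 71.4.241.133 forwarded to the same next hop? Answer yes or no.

188.209.225.232: longest match 188.209.224.0/21 -> 103.52.201.72
71.4.241.133: longest match 0.0.0.0/0 -> 103.52.201.253

no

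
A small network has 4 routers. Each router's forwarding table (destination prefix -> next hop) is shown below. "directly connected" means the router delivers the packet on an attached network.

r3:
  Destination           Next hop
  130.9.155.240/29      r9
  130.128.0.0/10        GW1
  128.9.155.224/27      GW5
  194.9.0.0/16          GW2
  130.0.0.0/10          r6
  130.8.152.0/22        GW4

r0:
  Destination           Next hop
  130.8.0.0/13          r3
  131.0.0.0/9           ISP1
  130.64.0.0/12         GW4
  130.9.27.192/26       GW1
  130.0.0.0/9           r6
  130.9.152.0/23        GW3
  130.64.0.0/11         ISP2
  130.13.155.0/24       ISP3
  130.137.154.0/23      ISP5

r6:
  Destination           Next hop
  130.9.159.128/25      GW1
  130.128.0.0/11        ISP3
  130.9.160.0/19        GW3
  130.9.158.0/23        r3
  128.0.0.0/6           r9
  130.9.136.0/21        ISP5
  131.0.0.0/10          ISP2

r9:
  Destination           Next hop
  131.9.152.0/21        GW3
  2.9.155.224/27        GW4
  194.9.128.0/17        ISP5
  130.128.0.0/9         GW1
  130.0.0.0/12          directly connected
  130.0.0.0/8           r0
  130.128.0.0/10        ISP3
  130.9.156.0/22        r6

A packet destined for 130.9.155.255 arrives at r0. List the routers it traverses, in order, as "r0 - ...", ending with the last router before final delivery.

r0 - r3 - r6 - r9

At r0: longest match for 130.9.155.255 is 130.8.0.0/13 -> r3
At r3: longest match for 130.9.155.255 is 130.0.0.0/10 -> r6
At r6: longest match for 130.9.155.255 is 128.0.0.0/6 -> r9
At r9: longest match for 130.9.155.255 is 130.0.0.0/12 -> directly connected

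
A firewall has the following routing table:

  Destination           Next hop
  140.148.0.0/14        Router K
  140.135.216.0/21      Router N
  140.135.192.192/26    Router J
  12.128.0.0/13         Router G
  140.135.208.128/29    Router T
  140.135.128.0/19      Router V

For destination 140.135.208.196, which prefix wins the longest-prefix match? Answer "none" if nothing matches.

none

140.135.208.196 is outside every listed prefix and there is no default route.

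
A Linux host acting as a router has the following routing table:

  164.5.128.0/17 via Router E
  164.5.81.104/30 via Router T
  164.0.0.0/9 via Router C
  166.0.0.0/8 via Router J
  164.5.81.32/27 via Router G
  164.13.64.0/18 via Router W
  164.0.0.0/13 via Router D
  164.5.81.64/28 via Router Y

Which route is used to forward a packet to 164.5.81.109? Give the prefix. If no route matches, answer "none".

164.0.0.0/13

Entries matching 164.5.81.109:
  164.0.0.0/9 (164.0.0.0 - 164.127.255.255)
  164.0.0.0/13 (164.0.0.0 - 164.7.255.255)
Most specific is 164.0.0.0/13.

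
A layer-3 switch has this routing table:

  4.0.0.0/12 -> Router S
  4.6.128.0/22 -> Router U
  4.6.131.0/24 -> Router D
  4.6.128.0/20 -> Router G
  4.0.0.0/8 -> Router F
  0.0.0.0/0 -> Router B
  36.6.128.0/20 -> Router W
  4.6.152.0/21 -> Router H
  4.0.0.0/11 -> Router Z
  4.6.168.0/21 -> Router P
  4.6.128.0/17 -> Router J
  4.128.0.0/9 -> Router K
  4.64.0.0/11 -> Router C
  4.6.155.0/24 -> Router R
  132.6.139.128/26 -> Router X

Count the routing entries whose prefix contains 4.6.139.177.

6

Prefixes containing 4.6.139.177:
  0.0.0.0/0 (default, matches everything)
  4.0.0.0/8 (4.0.0.0 - 4.255.255.255)
  4.0.0.0/11 (4.0.0.0 - 4.31.255.255)
  4.0.0.0/12 (4.0.0.0 - 4.15.255.255)
  4.6.128.0/17 (4.6.128.0 - 4.6.255.255)
  4.6.128.0/20 (4.6.128.0 - 4.6.143.255)
Total matching entries: 6.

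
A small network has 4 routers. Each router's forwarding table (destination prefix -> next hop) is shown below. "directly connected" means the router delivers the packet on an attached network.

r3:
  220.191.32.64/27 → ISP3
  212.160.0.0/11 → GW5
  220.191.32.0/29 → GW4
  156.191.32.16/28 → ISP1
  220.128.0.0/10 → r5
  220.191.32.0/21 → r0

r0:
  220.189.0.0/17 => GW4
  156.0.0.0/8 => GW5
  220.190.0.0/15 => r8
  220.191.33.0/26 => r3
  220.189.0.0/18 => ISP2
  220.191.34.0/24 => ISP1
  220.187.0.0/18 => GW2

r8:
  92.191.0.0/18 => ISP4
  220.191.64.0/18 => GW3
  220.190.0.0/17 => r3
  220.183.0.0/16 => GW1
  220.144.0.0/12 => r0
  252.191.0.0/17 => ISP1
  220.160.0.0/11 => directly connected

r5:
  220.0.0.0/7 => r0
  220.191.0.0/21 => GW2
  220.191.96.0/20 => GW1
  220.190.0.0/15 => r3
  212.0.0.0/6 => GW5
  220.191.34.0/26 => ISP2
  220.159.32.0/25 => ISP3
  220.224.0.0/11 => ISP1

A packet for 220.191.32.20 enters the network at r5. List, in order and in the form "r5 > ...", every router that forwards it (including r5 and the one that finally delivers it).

r5 > r3 > r0 > r8

At r5: longest match for 220.191.32.20 is 220.190.0.0/15 -> r3
At r3: longest match for 220.191.32.20 is 220.191.32.0/21 -> r0
At r0: longest match for 220.191.32.20 is 220.190.0.0/15 -> r8
At r8: longest match for 220.191.32.20 is 220.160.0.0/11 -> directly connected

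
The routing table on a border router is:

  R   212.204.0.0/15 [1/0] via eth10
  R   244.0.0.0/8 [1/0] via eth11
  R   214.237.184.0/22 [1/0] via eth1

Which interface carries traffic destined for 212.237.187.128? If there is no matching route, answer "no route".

No entry's prefix contains 212.237.187.128; there is no default route.

no route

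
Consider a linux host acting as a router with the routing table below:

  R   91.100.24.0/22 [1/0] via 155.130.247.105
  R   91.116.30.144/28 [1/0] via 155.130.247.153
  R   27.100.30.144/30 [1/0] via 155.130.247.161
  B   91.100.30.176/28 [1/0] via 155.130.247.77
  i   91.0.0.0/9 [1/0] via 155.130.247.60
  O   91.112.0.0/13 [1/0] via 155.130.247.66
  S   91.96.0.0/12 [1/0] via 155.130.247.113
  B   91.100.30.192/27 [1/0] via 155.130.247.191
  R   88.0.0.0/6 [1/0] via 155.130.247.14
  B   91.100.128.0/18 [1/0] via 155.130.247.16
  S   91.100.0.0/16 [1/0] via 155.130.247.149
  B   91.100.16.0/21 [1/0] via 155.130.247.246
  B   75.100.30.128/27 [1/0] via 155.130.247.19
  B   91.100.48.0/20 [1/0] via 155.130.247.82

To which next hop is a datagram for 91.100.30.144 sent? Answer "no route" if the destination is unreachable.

155.130.247.149

Routes whose prefix contains 91.100.30.144:
  88.0.0.0/6 (88.0.0.0 - 91.255.255.255) -> 155.130.247.14
  91.0.0.0/9 (91.0.0.0 - 91.127.255.255) -> 155.130.247.60
  91.96.0.0/12 (91.96.0.0 - 91.111.255.255) -> 155.130.247.113
  91.100.0.0/16 (91.100.0.0 - 91.100.255.255) -> 155.130.247.149
More-specific entries that do NOT match:
  27.100.30.144/30 (27.100.30.144 - 27.100.30.147) does not contain 91.100.30.144
  91.116.30.144/28 (91.116.30.144 - 91.116.30.159) does not contain 91.100.30.144
  91.100.30.176/28 (91.100.30.176 - 91.100.30.191) does not contain 91.100.30.144
  91.100.30.192/27 (91.100.30.192 - 91.100.30.223) does not contain 91.100.30.144
  75.100.30.128/27 (75.100.30.128 - 75.100.30.159) does not contain 91.100.30.144
  91.100.24.0/22 (91.100.24.0 - 91.100.27.255) does not contain 91.100.30.144
  91.100.16.0/21 (91.100.16.0 - 91.100.23.255) does not contain 91.100.30.144
  91.100.48.0/20 (91.100.48.0 - 91.100.63.255) does not contain 91.100.30.144
  91.100.128.0/18 (91.100.128.0 - 91.100.191.255) does not contain 91.100.30.144
Longest matching prefix is /16 -> next hop 155.130.247.149.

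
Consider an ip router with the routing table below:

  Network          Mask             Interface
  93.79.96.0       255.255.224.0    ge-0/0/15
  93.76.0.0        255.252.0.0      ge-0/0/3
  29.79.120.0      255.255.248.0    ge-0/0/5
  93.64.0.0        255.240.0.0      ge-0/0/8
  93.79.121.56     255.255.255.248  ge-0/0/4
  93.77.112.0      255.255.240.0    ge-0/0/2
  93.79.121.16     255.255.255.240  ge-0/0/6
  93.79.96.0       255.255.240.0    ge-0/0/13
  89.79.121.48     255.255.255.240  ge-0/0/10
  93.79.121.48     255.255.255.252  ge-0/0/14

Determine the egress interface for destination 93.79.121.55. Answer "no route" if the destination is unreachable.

Routes whose prefix contains 93.79.121.55:
  93.64.0.0/12 (93.64.0.0 - 93.79.255.255) -> ge-0/0/8
  93.76.0.0/14 (93.76.0.0 - 93.79.255.255) -> ge-0/0/3
  93.79.96.0/19 (93.79.96.0 - 93.79.127.255) -> ge-0/0/15
More-specific entries that do NOT match:
  93.79.121.48/30 (93.79.121.48 - 93.79.121.51) does not contain 93.79.121.55
  93.79.121.56/29 (93.79.121.56 - 93.79.121.63) does not contain 93.79.121.55
  93.79.121.16/28 (93.79.121.16 - 93.79.121.31) does not contain 93.79.121.55
  89.79.121.48/28 (89.79.121.48 - 89.79.121.63) does not contain 93.79.121.55
  29.79.120.0/21 (29.79.120.0 - 29.79.127.255) does not contain 93.79.121.55
  93.77.112.0/20 (93.77.112.0 - 93.77.127.255) does not contain 93.79.121.55
  93.79.96.0/20 (93.79.96.0 - 93.79.111.255) does not contain 93.79.121.55
Longest matching prefix is /19 -> interface ge-0/0/15.

ge-0/0/15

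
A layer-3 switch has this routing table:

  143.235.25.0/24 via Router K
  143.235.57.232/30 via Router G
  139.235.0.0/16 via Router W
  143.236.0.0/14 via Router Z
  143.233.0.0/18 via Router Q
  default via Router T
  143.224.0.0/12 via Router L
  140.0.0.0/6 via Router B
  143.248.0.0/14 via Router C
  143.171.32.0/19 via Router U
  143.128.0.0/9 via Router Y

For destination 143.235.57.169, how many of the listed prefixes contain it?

4

Prefixes containing 143.235.57.169:
  0.0.0.0/0 (default, matches everything)
  140.0.0.0/6 (140.0.0.0 - 143.255.255.255)
  143.128.0.0/9 (143.128.0.0 - 143.255.255.255)
  143.224.0.0/12 (143.224.0.0 - 143.239.255.255)
Total matching entries: 4.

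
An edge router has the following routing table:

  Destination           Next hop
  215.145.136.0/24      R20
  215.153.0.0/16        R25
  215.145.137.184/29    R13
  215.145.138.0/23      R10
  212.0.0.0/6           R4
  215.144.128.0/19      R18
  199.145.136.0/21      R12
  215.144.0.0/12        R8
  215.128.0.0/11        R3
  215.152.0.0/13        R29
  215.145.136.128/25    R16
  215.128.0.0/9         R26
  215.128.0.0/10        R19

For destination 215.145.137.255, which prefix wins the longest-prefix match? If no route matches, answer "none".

Entries matching 215.145.137.255:
  212.0.0.0/6 (212.0.0.0 - 215.255.255.255)
  215.128.0.0/9 (215.128.0.0 - 215.255.255.255)
  215.128.0.0/10 (215.128.0.0 - 215.191.255.255)
  215.128.0.0/11 (215.128.0.0 - 215.159.255.255)
  215.144.0.0/12 (215.144.0.0 - 215.159.255.255)
Most specific is 215.144.0.0/12.

215.144.0.0/12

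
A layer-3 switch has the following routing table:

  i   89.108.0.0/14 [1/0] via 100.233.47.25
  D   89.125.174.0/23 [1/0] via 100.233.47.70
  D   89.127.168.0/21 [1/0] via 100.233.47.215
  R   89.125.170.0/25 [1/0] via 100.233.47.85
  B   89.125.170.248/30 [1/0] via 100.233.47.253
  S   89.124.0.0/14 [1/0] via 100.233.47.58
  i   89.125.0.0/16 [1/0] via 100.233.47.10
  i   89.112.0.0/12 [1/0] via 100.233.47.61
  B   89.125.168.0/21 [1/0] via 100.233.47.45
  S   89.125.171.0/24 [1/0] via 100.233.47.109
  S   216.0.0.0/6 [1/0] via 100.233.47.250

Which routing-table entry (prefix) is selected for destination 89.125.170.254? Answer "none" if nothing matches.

89.125.168.0/21

Entries matching 89.125.170.254:
  89.112.0.0/12 (89.112.0.0 - 89.127.255.255)
  89.124.0.0/14 (89.124.0.0 - 89.127.255.255)
  89.125.0.0/16 (89.125.0.0 - 89.125.255.255)
  89.125.168.0/21 (89.125.168.0 - 89.125.175.255)
Most specific is 89.125.168.0/21.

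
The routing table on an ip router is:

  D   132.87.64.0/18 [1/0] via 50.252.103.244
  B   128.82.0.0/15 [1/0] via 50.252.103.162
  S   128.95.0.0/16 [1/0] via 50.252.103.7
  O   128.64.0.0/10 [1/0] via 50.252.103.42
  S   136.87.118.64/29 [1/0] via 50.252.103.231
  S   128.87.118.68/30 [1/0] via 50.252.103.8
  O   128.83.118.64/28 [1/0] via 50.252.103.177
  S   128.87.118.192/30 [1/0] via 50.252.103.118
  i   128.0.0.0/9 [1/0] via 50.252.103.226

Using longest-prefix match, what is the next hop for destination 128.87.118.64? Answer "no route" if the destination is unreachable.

50.252.103.42

Routes whose prefix contains 128.87.118.64:
  128.0.0.0/9 (128.0.0.0 - 128.127.255.255) -> 50.252.103.226
  128.64.0.0/10 (128.64.0.0 - 128.127.255.255) -> 50.252.103.42
More-specific entries that do NOT match:
  128.87.118.68/30 (128.87.118.68 - 128.87.118.71) does not contain 128.87.118.64
  128.87.118.192/30 (128.87.118.192 - 128.87.118.195) does not contain 128.87.118.64
  136.87.118.64/29 (136.87.118.64 - 136.87.118.71) does not contain 128.87.118.64
  128.83.118.64/28 (128.83.118.64 - 128.83.118.79) does not contain 128.87.118.64
  132.87.64.0/18 (132.87.64.0 - 132.87.127.255) does not contain 128.87.118.64
  128.95.0.0/16 (128.95.0.0 - 128.95.255.255) does not contain 128.87.118.64
  128.82.0.0/15 (128.82.0.0 - 128.83.255.255) does not contain 128.87.118.64
Longest matching prefix is /10 -> next hop 50.252.103.42.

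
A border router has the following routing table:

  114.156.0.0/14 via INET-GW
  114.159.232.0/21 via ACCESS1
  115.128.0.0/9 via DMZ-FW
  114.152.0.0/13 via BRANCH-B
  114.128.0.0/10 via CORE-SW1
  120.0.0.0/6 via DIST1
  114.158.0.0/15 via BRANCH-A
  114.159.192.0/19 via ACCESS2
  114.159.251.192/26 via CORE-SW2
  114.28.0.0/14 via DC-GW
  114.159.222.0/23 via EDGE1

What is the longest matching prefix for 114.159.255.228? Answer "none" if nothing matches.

Entries matching 114.159.255.228:
  114.128.0.0/10 (114.128.0.0 - 114.191.255.255)
  114.152.0.0/13 (114.152.0.0 - 114.159.255.255)
  114.156.0.0/14 (114.156.0.0 - 114.159.255.255)
  114.158.0.0/15 (114.158.0.0 - 114.159.255.255)
Most specific is 114.158.0.0/15.

114.158.0.0/15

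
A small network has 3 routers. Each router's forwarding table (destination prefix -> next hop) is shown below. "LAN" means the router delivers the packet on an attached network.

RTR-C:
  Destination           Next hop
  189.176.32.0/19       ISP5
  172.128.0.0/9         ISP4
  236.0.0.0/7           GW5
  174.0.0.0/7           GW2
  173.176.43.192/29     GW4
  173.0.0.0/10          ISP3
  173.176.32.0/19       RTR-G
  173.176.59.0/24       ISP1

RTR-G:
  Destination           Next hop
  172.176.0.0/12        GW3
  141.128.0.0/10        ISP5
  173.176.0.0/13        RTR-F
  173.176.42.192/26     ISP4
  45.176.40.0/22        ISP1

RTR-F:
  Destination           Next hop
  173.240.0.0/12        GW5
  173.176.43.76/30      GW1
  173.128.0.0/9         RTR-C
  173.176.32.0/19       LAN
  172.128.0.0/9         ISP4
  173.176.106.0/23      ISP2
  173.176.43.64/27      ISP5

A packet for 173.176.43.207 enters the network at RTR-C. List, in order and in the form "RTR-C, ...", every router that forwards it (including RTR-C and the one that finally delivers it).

At RTR-C: longest match for 173.176.43.207 is 173.176.32.0/19 -> RTR-G
At RTR-G: longest match for 173.176.43.207 is 173.176.0.0/13 -> RTR-F
At RTR-F: longest match for 173.176.43.207 is 173.176.32.0/19 -> LAN

RTR-C, RTR-G, RTR-F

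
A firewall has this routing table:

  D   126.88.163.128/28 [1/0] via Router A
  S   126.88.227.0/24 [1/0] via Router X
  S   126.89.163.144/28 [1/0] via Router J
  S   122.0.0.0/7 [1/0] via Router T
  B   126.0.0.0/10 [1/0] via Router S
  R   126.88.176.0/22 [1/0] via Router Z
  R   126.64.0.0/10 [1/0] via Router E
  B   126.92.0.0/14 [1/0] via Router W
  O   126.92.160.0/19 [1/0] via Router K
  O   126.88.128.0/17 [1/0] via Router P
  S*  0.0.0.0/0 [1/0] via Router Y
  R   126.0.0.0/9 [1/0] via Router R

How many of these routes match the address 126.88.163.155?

Prefixes containing 126.88.163.155:
  0.0.0.0/0 (default, matches everything)
  126.0.0.0/9 (126.0.0.0 - 126.127.255.255)
  126.64.0.0/10 (126.64.0.0 - 126.127.255.255)
  126.88.128.0/17 (126.88.128.0 - 126.88.255.255)
Total matching entries: 4.

4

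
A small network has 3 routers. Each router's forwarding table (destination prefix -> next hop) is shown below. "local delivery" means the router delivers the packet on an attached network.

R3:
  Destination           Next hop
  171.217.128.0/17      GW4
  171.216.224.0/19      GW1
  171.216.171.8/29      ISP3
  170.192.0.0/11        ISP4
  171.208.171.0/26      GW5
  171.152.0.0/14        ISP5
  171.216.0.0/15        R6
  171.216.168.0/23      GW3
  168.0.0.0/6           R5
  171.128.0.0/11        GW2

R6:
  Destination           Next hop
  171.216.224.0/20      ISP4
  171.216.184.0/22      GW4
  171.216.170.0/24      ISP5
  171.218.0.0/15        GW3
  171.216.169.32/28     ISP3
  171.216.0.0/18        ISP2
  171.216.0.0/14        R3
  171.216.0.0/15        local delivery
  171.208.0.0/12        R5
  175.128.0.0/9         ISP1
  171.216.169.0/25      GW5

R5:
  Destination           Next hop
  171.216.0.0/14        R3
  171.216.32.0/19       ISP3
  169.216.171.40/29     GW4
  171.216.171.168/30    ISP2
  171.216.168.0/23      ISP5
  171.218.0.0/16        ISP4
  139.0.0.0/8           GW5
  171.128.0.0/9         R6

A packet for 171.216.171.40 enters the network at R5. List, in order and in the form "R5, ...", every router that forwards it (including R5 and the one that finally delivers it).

At R5: longest match for 171.216.171.40 is 171.216.0.0/14 -> R3
At R3: longest match for 171.216.171.40 is 171.216.0.0/15 -> R6
At R6: longest match for 171.216.171.40 is 171.216.0.0/15 -> local delivery

R5, R3, R6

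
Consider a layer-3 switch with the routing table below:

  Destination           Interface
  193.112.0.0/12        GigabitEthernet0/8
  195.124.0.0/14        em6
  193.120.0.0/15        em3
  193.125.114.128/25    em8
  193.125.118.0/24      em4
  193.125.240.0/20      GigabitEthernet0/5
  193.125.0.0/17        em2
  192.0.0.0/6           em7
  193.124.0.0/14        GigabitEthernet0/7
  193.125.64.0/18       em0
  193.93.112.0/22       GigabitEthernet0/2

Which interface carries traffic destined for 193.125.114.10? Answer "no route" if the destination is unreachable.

em0

Routes whose prefix contains 193.125.114.10:
  192.0.0.0/6 (192.0.0.0 - 195.255.255.255) -> em7
  193.112.0.0/12 (193.112.0.0 - 193.127.255.255) -> GigabitEthernet0/8
  193.124.0.0/14 (193.124.0.0 - 193.127.255.255) -> GigabitEthernet0/7
  193.125.0.0/17 (193.125.0.0 - 193.125.127.255) -> em2
  193.125.64.0/18 (193.125.64.0 - 193.125.127.255) -> em0
More-specific entries that do NOT match:
  193.125.114.128/25 (193.125.114.128 - 193.125.114.255) does not contain 193.125.114.10
  193.125.118.0/24 (193.125.118.0 - 193.125.118.255) does not contain 193.125.114.10
  193.93.112.0/22 (193.93.112.0 - 193.93.115.255) does not contain 193.125.114.10
  193.125.240.0/20 (193.125.240.0 - 193.125.255.255) does not contain 193.125.114.10
Longest matching prefix is /18 -> interface em0.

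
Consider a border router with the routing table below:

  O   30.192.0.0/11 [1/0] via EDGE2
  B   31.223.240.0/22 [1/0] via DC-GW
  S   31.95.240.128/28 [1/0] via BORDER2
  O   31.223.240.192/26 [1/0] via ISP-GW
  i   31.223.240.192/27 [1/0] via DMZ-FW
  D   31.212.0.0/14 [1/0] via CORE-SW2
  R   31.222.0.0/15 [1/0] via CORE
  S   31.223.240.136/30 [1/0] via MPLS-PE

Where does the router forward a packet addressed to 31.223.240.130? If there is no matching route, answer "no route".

DC-GW

Routes whose prefix contains 31.223.240.130:
  31.222.0.0/15 (31.222.0.0 - 31.223.255.255) -> CORE
  31.223.240.0/22 (31.223.240.0 - 31.223.243.255) -> DC-GW
More-specific entries that do NOT match:
  31.223.240.136/30 (31.223.240.136 - 31.223.240.139) does not contain 31.223.240.130
  31.95.240.128/28 (31.95.240.128 - 31.95.240.143) does not contain 31.223.240.130
  31.223.240.192/27 (31.223.240.192 - 31.223.240.223) does not contain 31.223.240.130
  31.223.240.192/26 (31.223.240.192 - 31.223.240.255) does not contain 31.223.240.130
Longest matching prefix is /22 -> next hop DC-GW.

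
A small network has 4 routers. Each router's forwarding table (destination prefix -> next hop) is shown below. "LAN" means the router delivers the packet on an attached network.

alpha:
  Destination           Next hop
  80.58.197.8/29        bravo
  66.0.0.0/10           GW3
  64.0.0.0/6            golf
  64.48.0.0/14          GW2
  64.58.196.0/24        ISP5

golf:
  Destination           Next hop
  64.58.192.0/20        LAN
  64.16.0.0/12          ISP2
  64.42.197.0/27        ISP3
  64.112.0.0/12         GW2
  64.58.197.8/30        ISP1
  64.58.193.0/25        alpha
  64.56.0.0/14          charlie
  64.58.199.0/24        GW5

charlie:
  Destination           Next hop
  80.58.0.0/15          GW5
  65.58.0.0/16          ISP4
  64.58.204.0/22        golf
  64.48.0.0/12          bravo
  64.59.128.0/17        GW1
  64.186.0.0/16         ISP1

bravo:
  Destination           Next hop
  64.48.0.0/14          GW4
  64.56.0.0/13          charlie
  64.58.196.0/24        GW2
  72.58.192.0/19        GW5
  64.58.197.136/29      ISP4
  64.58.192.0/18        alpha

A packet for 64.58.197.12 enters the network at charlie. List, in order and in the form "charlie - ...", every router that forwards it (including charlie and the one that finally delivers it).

At charlie: longest match for 64.58.197.12 is 64.48.0.0/12 -> bravo
At bravo: longest match for 64.58.197.12 is 64.58.192.0/18 -> alpha
At alpha: longest match for 64.58.197.12 is 64.0.0.0/6 -> golf
At golf: longest match for 64.58.197.12 is 64.58.192.0/20 -> LAN

charlie - bravo - alpha - golf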